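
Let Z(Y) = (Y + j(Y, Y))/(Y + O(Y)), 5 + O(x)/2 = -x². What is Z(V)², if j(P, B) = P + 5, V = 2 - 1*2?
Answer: ¼ ≈ 0.25000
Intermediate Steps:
V = 0 (V = 2 - 2 = 0)
j(P, B) = 5 + P
O(x) = -10 - 2*x² (O(x) = -10 + 2*(-x²) = -10 - 2*x²)
Z(Y) = (5 + 2*Y)/(-10 + Y - 2*Y²) (Z(Y) = (Y + (5 + Y))/(Y + (-10 - 2*Y²)) = (5 + 2*Y)/(-10 + Y - 2*Y²))
Z(V)² = ((-5 - 2*0)/(10 - 1*0 + 2*0²))² = ((-5 + 0)/(10 + 0 + 2*0))² = (-5/(10 + 0 + 0))² = (-5/10)² = ((⅒)*(-5))² = (-½)² = ¼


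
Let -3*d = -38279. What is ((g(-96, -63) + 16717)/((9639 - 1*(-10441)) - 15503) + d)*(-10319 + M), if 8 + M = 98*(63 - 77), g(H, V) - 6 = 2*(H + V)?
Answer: -2050275464402/13731 ≈ -1.4932e+8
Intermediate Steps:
d = 38279/3 (d = -⅓*(-38279) = 38279/3 ≈ 12760.)
g(H, V) = 6 + 2*H + 2*V (g(H, V) = 6 + 2*(H + V) = 6 + (2*H + 2*V) = 6 + 2*H + 2*V)
M = -1380 (M = -8 + 98*(63 - 77) = -8 + 98*(-14) = -8 - 1372 = -1380)
((g(-96, -63) + 16717)/((9639 - 1*(-10441)) - 15503) + d)*(-10319 + M) = (((6 + 2*(-96) + 2*(-63)) + 16717)/((9639 - 1*(-10441)) - 15503) + 38279/3)*(-10319 - 1380) = (((6 - 192 - 126) + 16717)/((9639 + 10441) - 15503) + 38279/3)*(-11699) = ((-312 + 16717)/(20080 - 15503) + 38279/3)*(-11699) = (16405/4577 + 38279/3)*(-11699) = (175252198/13731)*(-11699) = -2050275464402/13731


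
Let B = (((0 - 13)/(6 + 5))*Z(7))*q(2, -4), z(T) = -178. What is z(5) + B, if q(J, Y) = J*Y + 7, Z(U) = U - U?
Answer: -178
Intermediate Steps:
Z(U) = 0
q(J, Y) = 7 + J*Y
B = 0 (B = (((0 - 13)/(6 + 5))*0)*(7 + 2*(-4)) = (-13/11*0)*(7 - 8) = (-13*1/11*0)*(-1) = -13/11*0*(-1) = 0*(-1) = 0)
z(5) + B = -178 + 0 = -178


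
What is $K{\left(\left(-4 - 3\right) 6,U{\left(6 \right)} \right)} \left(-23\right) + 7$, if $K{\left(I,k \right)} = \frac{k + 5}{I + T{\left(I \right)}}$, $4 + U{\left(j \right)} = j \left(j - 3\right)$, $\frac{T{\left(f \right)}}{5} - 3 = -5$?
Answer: $\frac{801}{52} \approx 15.404$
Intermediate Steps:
$T{\left(f \right)} = -10$ ($T{\left(f \right)} = 15 + 5 \left(-5\right) = 15 - 25 = -10$)
$U{\left(j \right)} = -4 + j \left(-3 + j\right)$ ($U{\left(j \right)} = -4 + j \left(j - 3\right) = -4 + j \left(-3 + j\right)$)
$K{\left(I,k \right)} = \frac{5 + k}{-10 + I}$ ($K{\left(I,k \right)} = \frac{k + 5}{I - 10} = \frac{5 + k}{-10 + I}$)
$K{\left(\left(-4 - 3\right) 6,U{\left(6 \right)} \right)} \left(-23\right) + 7 = \frac{5 - \left(22 - 36\right)}{-10 + \left(-4 - 3\right) 6} \left(-23\right) + 7 = \frac{5 - -14}{-10 - 42} \left(-23\right) + 7 = \frac{5 + 14}{-10 - 42} \left(-23\right) + 7 = \frac{1}{-52} \cdot 19 \left(-23\right) + 7 = \left(- \frac{1}{52}\right) 19 \left(-23\right) + 7 = \left(- \frac{19}{52}\right) \left(-23\right) + 7 = \frac{437}{52} + 7 = \frac{801}{52}$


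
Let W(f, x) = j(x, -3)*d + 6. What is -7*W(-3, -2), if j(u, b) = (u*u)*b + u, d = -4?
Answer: -434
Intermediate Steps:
j(u, b) = u + b*u**2 (j(u, b) = u**2*b + u = b*u**2 + u = u + b*u**2)
W(f, x) = 6 - 4*x*(1 - 3*x) (W(f, x) = (x*(1 - 3*x))*(-4) + 6 = -4*x*(1 - 3*x) + 6 = 6 - 4*x*(1 - 3*x))
-7*W(-3, -2) = -7*(6 - 4*(-2) + 12*(-2)**2) = -7*(6 + 8 + 12*4) = -7*(6 + 8 + 48) = -7*62 = -434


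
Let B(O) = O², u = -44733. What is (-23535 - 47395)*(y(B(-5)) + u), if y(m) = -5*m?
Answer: 3181777940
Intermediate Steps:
(-23535 - 47395)*(y(B(-5)) + u) = (-23535 - 47395)*(-5*(-5)² - 44733) = -70930*(-5*25 - 44733) = -70930*(-125 - 44733) = -70930*(-44858) = 3181777940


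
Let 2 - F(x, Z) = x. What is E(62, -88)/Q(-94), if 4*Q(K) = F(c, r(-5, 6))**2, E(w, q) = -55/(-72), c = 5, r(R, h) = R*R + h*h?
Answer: 55/162 ≈ 0.33951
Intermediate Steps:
r(R, h) = R**2 + h**2
F(x, Z) = 2 - x
E(w, q) = 55/72 (E(w, q) = -55*(-1/72) = 55/72)
Q(K) = 9/4 (Q(K) = (2 - 1*5)**2/4 = (2 - 5)**2/4 = (1/4)*(-3)**2 = (1/4)*9 = 9/4)
E(62, -88)/Q(-94) = 55/(72*(9/4)) = (55/72)*(4/9) = 55/162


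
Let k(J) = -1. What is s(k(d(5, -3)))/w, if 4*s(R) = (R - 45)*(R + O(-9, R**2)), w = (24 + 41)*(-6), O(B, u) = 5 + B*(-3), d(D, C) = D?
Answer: 713/780 ≈ 0.91410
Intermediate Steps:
O(B, u) = 5 - 3*B
w = -390 (w = 65*(-6) = -390)
s(R) = (-45 + R)*(32 + R)/4 (s(R) = ((R - 45)*(R + (5 - 3*(-9))))/4 = ((-45 + R)*(R + (5 + 27)))/4 = ((-45 + R)*(R + 32))/4 = ((-45 + R)*(32 + R))/4 = (-45 + R)*(32 + R)/4)
s(k(d(5, -3)))/w = (-360 - 13/4*(-1) + (1/4)*(-1)**2)/(-390) = (-360 + 13/4 + (1/4)*1)*(-1/390) = (-360 + 13/4 + 1/4)*(-1/390) = -713/2*(-1/390) = 713/780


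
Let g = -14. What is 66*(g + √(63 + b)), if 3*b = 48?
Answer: -924 + 66*√79 ≈ -337.38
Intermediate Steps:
b = 16 (b = (⅓)*48 = 16)
66*(g + √(63 + b)) = 66*(-14 + √(63 + 16)) = 66*(-14 + √79) = -924 + 66*√79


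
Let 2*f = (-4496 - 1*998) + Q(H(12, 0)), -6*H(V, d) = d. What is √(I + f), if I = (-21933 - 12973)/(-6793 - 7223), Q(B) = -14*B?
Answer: I*√8424283074/1752 ≈ 52.388*I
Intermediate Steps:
H(V, d) = -d/6
I = 17453/7008 (I = -34906/(-14016) = -34906*(-1/14016) = 17453/7008 ≈ 2.4904)
f = -2747 (f = ((-4496 - 1*998) - (-7)*0/3)/2 = ((-4496 - 998) - 14*0)/2 = (-5494 + 0)/2 = (½)*(-5494) = -2747)
√(I + f) = √(17453/7008 - 2747) = √(-19233523/7008) = I*√8424283074/1752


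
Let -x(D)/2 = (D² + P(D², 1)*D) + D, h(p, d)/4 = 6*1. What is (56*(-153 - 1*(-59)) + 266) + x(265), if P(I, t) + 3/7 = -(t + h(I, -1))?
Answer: -927506/7 ≈ -1.3250e+5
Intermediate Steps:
h(p, d) = 24 (h(p, d) = 4*(6*1) = 4*6 = 24)
P(I, t) = -171/7 - t (P(I, t) = -3/7 - (t + 24) = -3/7 - (24 + t) = -3/7 + (-24 - t) = -171/7 - t)
x(D) = -2*D² + 342*D/7 (x(D) = -2*((D² + (-171/7 - 1*1)*D) + D) = -2*((D² + (-171/7 - 1)*D) + D) = -2*((D² - 178*D/7) + D) = -2*(D² - 171*D/7) = -2*D² + 342*D/7)
(56*(-153 - 1*(-59)) + 266) + x(265) = (56*(-153 - 1*(-59)) + 266) + (2/7)*265*(171 - 7*265) = (56*(-153 + 59) + 266) + (2/7)*265*(171 - 1855) = (56*(-94) + 266) + (2/7)*265*(-1684) = (-5264 + 266) - 892520/7 = -4998 - 892520/7 = -927506/7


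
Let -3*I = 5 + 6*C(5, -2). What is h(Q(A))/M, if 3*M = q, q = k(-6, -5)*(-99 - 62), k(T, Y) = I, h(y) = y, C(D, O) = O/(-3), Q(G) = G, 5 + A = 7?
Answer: 2/161 ≈ 0.012422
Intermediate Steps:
A = 2 (A = -5 + 7 = 2)
C(D, O) = -O/3 (C(D, O) = O*(-1/3) = -O/3)
I = -3 (I = -(5 + 6*(-1/3*(-2)))/3 = -(5 + 6*(2/3))/3 = -(5 + 4)/3 = -1/3*9 = -3)
k(T, Y) = -3
q = 483 (q = -3*(-99 - 62) = -3*(-161) = 483)
M = 161 (M = (1/3)*483 = 161)
h(Q(A))/M = 2/161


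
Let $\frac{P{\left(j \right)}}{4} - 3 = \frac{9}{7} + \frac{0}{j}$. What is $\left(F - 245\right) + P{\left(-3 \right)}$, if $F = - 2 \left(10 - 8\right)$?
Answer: $- \frac{1623}{7} \approx -231.86$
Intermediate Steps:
$P{\left(j \right)} = \frac{120}{7}$ ($P{\left(j \right)} = 12 + 4 \left(\frac{9}{7} + \frac{0}{j}\right) = 12 + 4 \left(9 \cdot \frac{1}{7} + 0\right) = 12 + 4 \left(\frac{9}{7} + 0\right) = 12 + 4 \cdot \frac{9}{7} = 12 + \frac{36}{7} = \frac{120}{7}$)
$F = -4$ ($F = \left(-2\right) 2 = -4$)
$\left(F - 245\right) + P{\left(-3 \right)} = \left(-4 - 245\right) + \frac{120}{7} = -249 + \frac{120}{7} = - \frac{1623}{7}$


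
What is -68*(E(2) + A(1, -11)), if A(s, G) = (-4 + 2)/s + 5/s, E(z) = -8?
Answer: 340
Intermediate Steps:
A(s, G) = 3/s (A(s, G) = -2/s + 5/s = 3/s)
-68*(E(2) + A(1, -11)) = -68*(-8 + 3/1) = -68*(-8 + 3*1) = -68*(-8 + 3) = -68*(-5) = 340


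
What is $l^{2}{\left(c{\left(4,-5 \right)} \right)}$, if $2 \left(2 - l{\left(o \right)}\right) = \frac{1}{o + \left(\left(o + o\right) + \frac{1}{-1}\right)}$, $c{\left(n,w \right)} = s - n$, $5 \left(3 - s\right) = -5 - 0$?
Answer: $\frac{25}{4} \approx 6.25$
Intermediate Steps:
$s = 4$ ($s = 3 - \frac{-5 - 0}{5} = 3 - \frac{-5 + 0}{5} = 3 - -1 = 3 + 1 = 4$)
$c{\left(n,w \right)} = 4 - n$
$l{\left(o \right)} = 2 - \frac{1}{2 \left(-1 + 3 o\right)}$ ($l{\left(o \right)} = 2 - \frac{1}{2 \left(o + \left(\left(o + o\right) + \frac{1}{-1}\right)\right)} = 2 - \frac{1}{2 \left(o + \left(2 o - 1\right)\right)} = 2 - \frac{1}{2 \left(o + \left(-1 + 2 o\right)\right)} = 2 - \frac{1}{2 \left(-1 + 3 o\right)}$)
$l^{2}{\left(c{\left(4,-5 \right)} \right)} = \left(\frac{-5 + 12 \left(4 - 4\right)}{2 \left(-1 + 3 \left(4 - 4\right)\right)}\right)^{2} = \left(\frac{-5 + 12 \cdot 0}{2 \left(-1 + 3 \cdot 0\right)}\right)^{2} = \left(\frac{-5 + 0}{2 \left(-1 + 0\right)}\right)^{2} = \left(\frac{1}{2} \frac{1}{-1} \left(-5\right)\right)^{2} = \left(\frac{1}{2} \left(-1\right) \left(-5\right)\right)^{2} = \left(\frac{5}{2}\right)^{2} = \frac{25}{4}$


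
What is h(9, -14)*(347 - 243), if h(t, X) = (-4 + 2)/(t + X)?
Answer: 208/5 ≈ 41.600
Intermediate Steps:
h(t, X) = -2/(X + t)
h(9, -14)*(347 - 243) = (-2/(-14 + 9))*(347 - 243) = -2/(-5)*104 = -2*(-⅕)*104 = (⅖)*104 = 208/5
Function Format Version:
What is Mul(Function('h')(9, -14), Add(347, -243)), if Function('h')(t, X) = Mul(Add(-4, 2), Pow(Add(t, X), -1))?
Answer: Rational(208, 5) ≈ 41.600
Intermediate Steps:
Function('h')(t, X) = Mul(-2, Pow(Add(X, t), -1))
Mul(Function('h')(9, -14), Add(347, -243)) = Mul(Mul(-2, Pow(Add(-14, 9), -1)), Add(347, -243)) = Mul(Mul(-2, Pow(-5, -1)), 104) = Mul(Mul(-2, Rational(-1, 5)), 104) = Mul(Rational(2, 5), 104) = Rational(208, 5)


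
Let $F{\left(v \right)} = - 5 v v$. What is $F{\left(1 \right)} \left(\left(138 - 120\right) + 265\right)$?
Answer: $-1415$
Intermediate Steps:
$F{\left(v \right)} = - 5 v^{2}$
$F{\left(1 \right)} \left(\left(138 - 120\right) + 265\right) = - 5 \cdot 1^{2} \left(\left(138 - 120\right) + 265\right) = \left(-5\right) 1 \left(\left(138 - 120\right) + 265\right) = - 5 \left(18 + 265\right) = \left(-5\right) 283 = -1415$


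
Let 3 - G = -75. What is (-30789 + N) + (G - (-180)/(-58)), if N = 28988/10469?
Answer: -321516961/10469 ≈ -30711.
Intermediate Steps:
G = 78 (G = 3 - 1*(-75) = 3 + 75 = 78)
N = 28988/10469 (N = 28988*(1/10469) = 28988/10469 ≈ 2.7689)
(-30789 + N) + (G - (-180)/(-58)) = (-30789 + 28988/10469) + (78 - (-180)/(-58)) = -322301053/10469 + (78 - (-180)*(-1)/58) = -322301053/10469 + (78 - 10*9/29) = -322301053/10469 + (78 - 90/29) = -322301053/10469 + 2172/29 = -321516961/10469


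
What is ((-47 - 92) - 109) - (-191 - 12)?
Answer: -45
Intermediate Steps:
((-47 - 92) - 109) - (-191 - 12) = (-139 - 109) - 1*(-203) = -248 + 203 = -45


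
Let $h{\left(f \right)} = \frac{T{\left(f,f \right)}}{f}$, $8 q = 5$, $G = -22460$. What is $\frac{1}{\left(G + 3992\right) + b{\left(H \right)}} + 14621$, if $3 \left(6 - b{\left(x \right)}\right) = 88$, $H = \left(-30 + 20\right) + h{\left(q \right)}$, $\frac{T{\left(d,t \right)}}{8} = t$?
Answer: $\frac{811085351}{55474} \approx 14621.0$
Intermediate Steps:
$T{\left(d,t \right)} = 8 t$
$q = \frac{5}{8}$ ($q = \frac{1}{8} \cdot 5 = \frac{5}{8} \approx 0.625$)
$h{\left(f \right)} = 8$ ($h{\left(f \right)} = \frac{8 f}{f} = 8$)
$H = -2$ ($H = \left(-30 + 20\right) + 8 = -10 + 8 = -2$)
$b{\left(x \right)} = - \frac{70}{3}$ ($b{\left(x \right)} = 6 - \frac{88}{3} = - \frac{70}{3}$)
$\frac{1}{\left(G + 3992\right) + b{\left(H \right)}} + 14621 = \frac{1}{\left(-22460 + 3992\right) - \frac{70}{3}} + 14621 = \frac{1}{-18468 - \frac{70}{3}} + 14621 = \frac{1}{- \frac{55474}{3}} + 14621 = - \frac{3}{55474} + 14621 = \frac{811085351}{55474}$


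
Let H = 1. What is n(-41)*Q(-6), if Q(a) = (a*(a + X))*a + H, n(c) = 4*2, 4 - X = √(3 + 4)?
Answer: -568 - 288*√7 ≈ -1330.0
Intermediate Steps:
X = 4 - √7 (X = 4 - √(3 + 4) = 4 - √7 ≈ 1.3542)
n(c) = 8
Q(a) = 1 + a²*(4 + a - √7) (Q(a) = (a*(a + (4 - √7)))*a + 1 = (a*(4 + a - √7))*a + 1 = a²*(4 + a - √7) + 1 = 1 + a²*(4 + a - √7))
n(-41)*Q(-6) = 8*(1 + (-6)³ + (-6)²*(4 - √7)) = 8*(1 - 216 + 36*(4 - √7)) = 8*(1 - 216 + (144 - 36*√7)) = 8*(-71 - 36*√7) = -568 - 288*√7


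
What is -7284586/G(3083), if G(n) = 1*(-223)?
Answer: 7284586/223 ≈ 32666.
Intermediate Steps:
G(n) = -223
-7284586/G(3083) = -7284586/(-223) = -7284586*(-1/223) = 7284586/223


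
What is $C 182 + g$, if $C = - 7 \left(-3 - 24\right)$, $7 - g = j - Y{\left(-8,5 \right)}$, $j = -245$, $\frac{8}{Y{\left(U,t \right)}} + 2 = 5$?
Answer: $\frac{103958}{3} \approx 34653.0$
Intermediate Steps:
$Y{\left(U,t \right)} = \frac{8}{3}$ ($Y{\left(U,t \right)} = \frac{8}{-2 + 5} = \frac{8}{3}$)
$g = \frac{764}{3}$ ($g = 7 - \left(-245 - \frac{8}{3}\right) = 7 - - \frac{743}{3} = 7 + \frac{743}{3} = \frac{764}{3} \approx 254.67$)
$C = 189$ ($C = - 7 \left(-3 - 24\right) = \left(-7\right) \left(-27\right) = 189$)
$C 182 + g = 189 \cdot 182 + \frac{764}{3} = 34398 + \frac{764}{3} = \frac{103958}{3}$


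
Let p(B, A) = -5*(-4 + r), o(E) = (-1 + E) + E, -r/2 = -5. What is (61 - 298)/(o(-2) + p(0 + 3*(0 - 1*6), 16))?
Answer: 237/35 ≈ 6.7714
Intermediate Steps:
r = 10 (r = -2*(-5) = 10)
o(E) = -1 + 2*E
p(B, A) = -30 (p(B, A) = -5*(-4 + 10) = -5*6 = -30)
(61 - 298)/(o(-2) + p(0 + 3*(0 - 1*6), 16)) = (61 - 298)/((-1 + 2*(-2)) - 30) = -237/((-1 - 4) - 30) = -237/(-5 - 30) = -237/(-35) = -237*(-1/35) = 237/35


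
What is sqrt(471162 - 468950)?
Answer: 2*sqrt(553) ≈ 47.032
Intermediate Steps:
sqrt(471162 - 468950) = sqrt(2212) = 2*sqrt(553)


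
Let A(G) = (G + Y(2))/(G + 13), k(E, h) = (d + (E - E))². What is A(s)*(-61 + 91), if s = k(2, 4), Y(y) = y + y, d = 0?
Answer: 120/13 ≈ 9.2308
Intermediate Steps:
Y(y) = 2*y
k(E, h) = 0 (k(E, h) = (0 + (E - E))² = (0 + 0)² = 0² = 0)
s = 0
A(G) = (4 + G)/(13 + G) (A(G) = (G + 2*2)/(G + 13) = (G + 4)/(13 + G) = (4 + G)/(13 + G))
A(s)*(-61 + 91) = ((4 + 0)/(13 + 0))*(-61 + 91) = (4/13)*30 = 120/13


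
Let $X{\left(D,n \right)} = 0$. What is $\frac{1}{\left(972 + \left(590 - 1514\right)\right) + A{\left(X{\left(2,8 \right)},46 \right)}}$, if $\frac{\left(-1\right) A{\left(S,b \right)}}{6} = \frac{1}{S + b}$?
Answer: $\frac{23}{1101} \approx 0.02089$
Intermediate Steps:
$A{\left(S,b \right)} = - \frac{6}{S + b}$
$\frac{1}{\left(972 + \left(590 - 1514\right)\right) + A{\left(X{\left(2,8 \right)},46 \right)}} = \frac{1}{\left(972 + \left(590 - 1514\right)\right) - \frac{6}{0 + 46}} = \frac{1}{\left(972 - 924\right) - \frac{6}{46}} = \frac{1}{48 - \frac{3}{23}} = \frac{1}{\frac{1101}{23}} = \frac{23}{1101}$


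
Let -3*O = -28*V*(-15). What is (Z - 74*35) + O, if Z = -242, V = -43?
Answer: 3188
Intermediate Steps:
O = 6020 (O = -(-28*(-43))*(-15)/3 = -1204*(-15)/3 = -⅓*(-18060) = 6020)
(Z - 74*35) + O = (-242 - 74*35) + 6020 = (-242 - 2590) + 6020 = -2832 + 6020 = 3188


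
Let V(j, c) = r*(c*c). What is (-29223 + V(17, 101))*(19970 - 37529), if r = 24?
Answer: -3785737959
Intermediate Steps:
V(j, c) = 24*c**2 (V(j, c) = 24*(c*c) = 24*c**2)
(-29223 + V(17, 101))*(19970 - 37529) = (-29223 + 24*101**2)*(19970 - 37529) = (-29223 + 24*10201)*(-17559) = (-29223 + 244824)*(-17559) = 215601*(-17559) = -3785737959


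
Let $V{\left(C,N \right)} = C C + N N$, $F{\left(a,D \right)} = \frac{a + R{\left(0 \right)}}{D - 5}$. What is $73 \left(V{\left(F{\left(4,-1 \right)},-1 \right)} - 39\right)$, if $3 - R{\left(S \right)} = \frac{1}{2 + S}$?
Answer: $- \frac{387119}{144} \approx -2688.3$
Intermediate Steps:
$R{\left(S \right)} = 3 - \frac{1}{2 + S}$
$F{\left(a,D \right)} = \frac{\frac{5}{2} + a}{-5 + D}$ ($F{\left(a,D \right)} = \frac{a + \frac{5 + 3 \cdot 0}{2 + 0}}{D - 5} = \frac{a + \frac{5 + 0}{2}}{-5 + D} = \frac{a + \frac{1}{2} \cdot 5}{-5 + D} = \frac{a + \frac{5}{2}}{-5 + D} = \frac{\frac{5}{2} + a}{-5 + D}$)
$V{\left(C,N \right)} = C^{2} + N^{2}$
$73 \left(V{\left(F{\left(4,-1 \right)},-1 \right)} - 39\right) = 73 \left(\left(\left(\frac{\frac{5}{2} + 4}{-5 - 1}\right)^{2} + \left(-1\right)^{2}\right) - 39\right) = 73 \left(\left(\left(\frac{1}{-6} \cdot \frac{13}{2}\right)^{2} + 1\right) - 39\right) = 73 \left(\left(\left(\left(- \frac{1}{6}\right) \frac{13}{2}\right)^{2} + 1\right) - 39\right) = 73 \left(\left(\left(- \frac{13}{12}\right)^{2} + 1\right) - 39\right) = 73 \left(\left(\frac{169}{144} + 1\right) - 39\right) = 73 \left(\frac{313}{144} - 39\right) = 73 \left(- \frac{5303}{144}\right) = - \frac{387119}{144}$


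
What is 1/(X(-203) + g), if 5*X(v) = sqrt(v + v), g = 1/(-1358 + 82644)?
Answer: 2032150/2682610001201 - 33037068980*I*sqrt(406)/2682610001201 ≈ 7.5753e-7 - 0.24815*I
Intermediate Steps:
g = 1/81286 ≈ 1.2302e-5
X(v) = sqrt(2)*sqrt(v)/5 (X(v) = sqrt(v + v)/5 = sqrt(2*v)/5 = (sqrt(2)*sqrt(v))/5 = sqrt(2)*sqrt(v)/5)
1/(X(-203) + g) = 1/(sqrt(2)*sqrt(-203)/5 + 1/81286) = 1/(sqrt(2)*(I*sqrt(203))/5 + 1/81286) = 1/(I*sqrt(406)/5 + 1/81286) = 1/(1/81286 + I*sqrt(406)/5)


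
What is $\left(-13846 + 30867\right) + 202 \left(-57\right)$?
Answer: $5507$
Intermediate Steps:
$\left(-13846 + 30867\right) + 202 \left(-57\right) = 17021 - 11514 = 5507$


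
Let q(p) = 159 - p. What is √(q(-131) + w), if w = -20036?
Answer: 3*I*√2194 ≈ 140.52*I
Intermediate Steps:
√(q(-131) + w) = √((159 - 1*(-131)) - 20036) = √((159 + 131) - 20036) = √(290 - 20036) = √(-19746) = 3*I*√2194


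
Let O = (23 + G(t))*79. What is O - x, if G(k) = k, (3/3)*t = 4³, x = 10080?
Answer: -3207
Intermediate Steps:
t = 64 (t = 4³ = 64)
O = 6873 (O = (23 + 64)*79 = 87*79 = 6873)
O - x = 6873 - 1*10080 = 6873 - 10080 = -3207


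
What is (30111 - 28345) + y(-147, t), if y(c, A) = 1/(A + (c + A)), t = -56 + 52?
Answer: 273729/155 ≈ 1766.0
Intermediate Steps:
t = -4
y(c, A) = 1/(c + 2*A) (y(c, A) = 1/(A + (A + c)) = 1/(c + 2*A))
(30111 - 28345) + y(-147, t) = (30111 - 28345) + 1/(-147 + 2*(-4)) = 1766 + 1/(-147 - 8) = 1766 + 1/(-155) = 1766 - 1/155 = 273729/155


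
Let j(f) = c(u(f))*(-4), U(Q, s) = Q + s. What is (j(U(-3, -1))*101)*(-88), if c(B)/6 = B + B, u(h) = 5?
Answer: 2133120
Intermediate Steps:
c(B) = 12*B (c(B) = 6*(B + B) = 6*(2*B) = 12*B)
j(f) = -240 (j(f) = (12*5)*(-4) = 60*(-4) = -240)
(j(U(-3, -1))*101)*(-88) = -240*101*(-88) = -24240*(-88) = 2133120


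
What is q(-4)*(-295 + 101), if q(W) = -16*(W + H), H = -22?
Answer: -80704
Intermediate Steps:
q(W) = 352 - 16*W (q(W) = -16*(W - 22) = -16*(-22 + W) = 352 - 16*W)
q(-4)*(-295 + 101) = (352 - 16*(-4))*(-295 + 101) = (352 + 64)*(-194) = 416*(-194) = -80704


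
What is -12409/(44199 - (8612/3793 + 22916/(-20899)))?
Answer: -983660275963/3503557557693 ≈ -0.28076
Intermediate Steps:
-12409/(44199 - (8612/3793 + 22916/(-20899))) = -12409/(44199 - (8612*(1/3793) + 22916*(-1/20899))) = -12409/(44199 - (8612/3793 - 22916/20899)) = -12409/(44199 - 1*93061800/79269907) = -12409/(44199 - 93061800/79269907) = -12409/3503557557693/79269907 = -12409*79269907/3503557557693 = -983660275963/3503557557693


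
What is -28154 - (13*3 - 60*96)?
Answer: -22433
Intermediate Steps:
-28154 - (13*3 - 60*96) = -28154 - (39 - 5760) = -28154 - 1*(-5721) = -28154 + 5721 = -22433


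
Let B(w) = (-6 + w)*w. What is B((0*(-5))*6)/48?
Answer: 0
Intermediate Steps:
B(w) = w*(-6 + w)
B((0*(-5))*6)/48 = (((0*(-5))*6)*(-6 + (0*(-5))*6))/48 = ((0*6)*(-6 + 0*6))*(1/48) = (0*(-6 + 0))*(1/48) = (0*(-6))*(1/48) = 0*(1/48) = 0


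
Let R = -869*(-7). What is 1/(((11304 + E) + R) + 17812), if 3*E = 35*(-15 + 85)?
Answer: 3/108047 ≈ 2.7766e-5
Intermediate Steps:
R = 6083
E = 2450/3 (E = (35*(-15 + 85))/3 = (35*70)/3 = (1/3)*2450 = 2450/3 ≈ 816.67)
1/(((11304 + E) + R) + 17812) = 1/(((11304 + 2450/3) + 6083) + 17812) = 1/((36362/3 + 6083) + 17812) = 1/(54611/3 + 17812) = 1/(108047/3) = 3/108047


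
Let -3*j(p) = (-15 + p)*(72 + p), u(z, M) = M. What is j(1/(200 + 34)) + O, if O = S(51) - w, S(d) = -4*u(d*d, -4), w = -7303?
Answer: 1261400633/164268 ≈ 7678.9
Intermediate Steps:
S(d) = 16 (S(d) = -4*(-4) = 16)
O = 7319 (O = 16 - 1*(-7303) = 16 + 7303 = 7319)
j(p) = -(-15 + p)*(72 + p)/3
j(1/(200 + 34)) + O = (360 - 19/(200 + 34) - 1/(3*(200 + 34)²)) + 7319 = (360 - 19/234 - (1/234)²/3) + 7319 = (360 - 19*1/234 - (1/234)²/3) + 7319 = (360 - 19/234 - ⅓*1/54756) + 7319 = (360 - 19/234 - 1/164268) + 7319 = 59123141/164268 + 7319 = 1261400633/164268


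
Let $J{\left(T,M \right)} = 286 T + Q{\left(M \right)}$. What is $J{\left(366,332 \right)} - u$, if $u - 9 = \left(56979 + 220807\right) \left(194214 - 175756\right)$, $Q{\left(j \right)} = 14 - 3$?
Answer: $-5127269310$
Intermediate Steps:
$Q{\left(j \right)} = 11$ ($Q{\left(j \right)} = 14 - 3 = 11$)
$u = 5127373997$ ($u = 9 + \left(56979 + 220807\right) \left(194214 - 175756\right) = 9 + 277786 \cdot 18458 = 9 + 5127373988 = 5127373997$)
$J{\left(T,M \right)} = 11 + 286 T$ ($J{\left(T,M \right)} = 286 T + 11 = 11 + 286 T$)
$J{\left(366,332 \right)} - u = \left(11 + 286 \cdot 366\right) - 5127373997 = \left(11 + 104676\right) - 5127373997 = 104687 - 5127373997 = -5127269310$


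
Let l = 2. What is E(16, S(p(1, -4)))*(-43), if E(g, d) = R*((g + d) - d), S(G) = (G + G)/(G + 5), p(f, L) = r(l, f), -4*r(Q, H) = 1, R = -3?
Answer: 2064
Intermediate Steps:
r(Q, H) = -1/4 (r(Q, H) = -1/4*1 = -1/4)
p(f, L) = -1/4
S(G) = 2*G/(5 + G) (S(G) = (2*G)/(5 + G) = 2*G/(5 + G))
E(g, d) = -3*g (E(g, d) = -3*((g + d) - d) = -3*((d + g) - d) = -3*g)
E(16, S(p(1, -4)))*(-43) = -3*16*(-43) = -48*(-43) = 2064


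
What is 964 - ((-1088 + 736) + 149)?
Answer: 1167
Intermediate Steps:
964 - ((-1088 + 736) + 149) = 964 - (-352 + 149) = 964 - 1*(-203) = 964 + 203 = 1167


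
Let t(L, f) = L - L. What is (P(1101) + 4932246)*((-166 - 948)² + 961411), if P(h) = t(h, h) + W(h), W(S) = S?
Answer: 10865237966229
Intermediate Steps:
t(L, f) = 0
P(h) = h (P(h) = 0 + h = h)
(P(1101) + 4932246)*((-166 - 948)² + 961411) = (1101 + 4932246)*((-166 - 948)² + 961411) = 4933347*((-1114)² + 961411) = 4933347*(1240996 + 961411) = 4933347*2202407 = 10865237966229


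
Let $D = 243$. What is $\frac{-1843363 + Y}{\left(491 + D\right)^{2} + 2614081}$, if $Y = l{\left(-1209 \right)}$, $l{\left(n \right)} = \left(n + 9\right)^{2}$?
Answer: $- \frac{403363}{3152837} \approx -0.12794$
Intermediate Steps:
$l{\left(n \right)} = \left(9 + n\right)^{2}$
$Y = 1440000$ ($Y = \left(9 - 1209\right)^{2} = \left(-1200\right)^{2} = 1440000$)
$\frac{-1843363 + Y}{\left(491 + D\right)^{2} + 2614081} = \frac{-1843363 + 1440000}{\left(491 + 243\right)^{2} + 2614081} = - \frac{403363}{734^{2} + 2614081} = - \frac{403363}{538756 + 2614081} = - \frac{403363}{3152837}$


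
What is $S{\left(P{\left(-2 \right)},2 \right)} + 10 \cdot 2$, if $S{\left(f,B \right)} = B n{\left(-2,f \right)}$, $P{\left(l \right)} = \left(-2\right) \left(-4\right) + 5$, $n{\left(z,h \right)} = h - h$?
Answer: $20$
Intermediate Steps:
$n{\left(z,h \right)} = 0$
$P{\left(l \right)} = 13$ ($P{\left(l \right)} = 8 + 5 = 13$)
$S{\left(f,B \right)} = 0$ ($S{\left(f,B \right)} = B 0 = 0$)
$S{\left(P{\left(-2 \right)},2 \right)} + 10 \cdot 2 = 0 + 10 \cdot 2 = 0 + 20 = 20$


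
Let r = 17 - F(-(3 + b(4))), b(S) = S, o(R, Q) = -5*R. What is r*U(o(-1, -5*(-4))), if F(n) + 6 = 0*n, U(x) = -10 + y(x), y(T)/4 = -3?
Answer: -506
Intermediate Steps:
y(T) = -12 (y(T) = 4*(-3) = -12)
U(x) = -22 (U(x) = -10 - 12 = -22)
F(n) = -6 (F(n) = -6 + 0*n = -6 + 0 = -6)
r = 23 (r = 17 - 1*(-6) = 17 + 6 = 23)
r*U(o(-1, -5*(-4))) = 23*(-22) = -506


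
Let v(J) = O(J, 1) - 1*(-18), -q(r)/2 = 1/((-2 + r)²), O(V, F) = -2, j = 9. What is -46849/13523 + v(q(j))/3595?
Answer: -168205787/48615185 ≈ -3.4599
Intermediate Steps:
q(r) = -2/(-2 + r)²
v(J) = 16 (v(J) = -2 - 1*(-18) = -2 + 18 = 16)
-46849/13523 + v(q(j))/3595 = -46849/13523 + 16/3595 = -168205787/48615185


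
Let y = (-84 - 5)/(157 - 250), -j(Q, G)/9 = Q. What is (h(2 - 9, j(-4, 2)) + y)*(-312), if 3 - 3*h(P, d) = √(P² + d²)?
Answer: -18928/31 + 104*√1345 ≈ 3203.5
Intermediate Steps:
j(Q, G) = -9*Q
y = 89/93 (y = -89/(-93) = -89*(-1/93) = 89/93 ≈ 0.95699)
h(P, d) = 1 - √(P² + d²)/3
(h(2 - 9, j(-4, 2)) + y)*(-312) = ((1 - √((2 - 9)² + (-9*(-4))²)/3) + 89/93)*(-312) = ((1 - √((-7)² + 36²)/3) + 89/93)*(-312) = ((1 - √(49 + 1296)/3) + 89/93)*(-312) = ((1 - √1345/3) + 89/93)*(-312) = (182/93 - √1345/3)*(-312) = -18928/31 + 104*√1345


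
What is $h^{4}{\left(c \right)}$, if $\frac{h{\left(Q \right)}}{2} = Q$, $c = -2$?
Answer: $256$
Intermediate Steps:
$h{\left(Q \right)} = 2 Q$
$h^{4}{\left(c \right)} = \left(2 \left(-2\right)\right)^{4} = \left(-4\right)^{4} = 256$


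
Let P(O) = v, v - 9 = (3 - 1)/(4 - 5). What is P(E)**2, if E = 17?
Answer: 49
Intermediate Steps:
v = 7 (v = 9 + (3 - 1)/(4 - 5) = 9 + 2/(-1) = 9 + 2*(-1) = 9 - 2 = 7)
P(O) = 7
P(E)**2 = 7**2 = 49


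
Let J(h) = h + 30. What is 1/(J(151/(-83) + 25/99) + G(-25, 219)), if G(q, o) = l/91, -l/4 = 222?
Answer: 747747/13964180 ≈ 0.053548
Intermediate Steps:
l = -888 (l = -4*222 = -888)
G(q, o) = -888/91
J(h) = 30 + h
1/(J(151/(-83) + 25/99) + G(-25, 219)) = 1/((30 + (151/(-83) + 25/99)) - 888/91) = 1/((30 + (151*(-1/83) + 25*(1/99))) - 888/91) = 1/((30 + (-151/83 + 25/99)) - 888/91) = 1/((30 - 12874/8217) - 888/91) = 1/(233636/8217 - 888/91) = 1/(13964180/747747) = 747747/13964180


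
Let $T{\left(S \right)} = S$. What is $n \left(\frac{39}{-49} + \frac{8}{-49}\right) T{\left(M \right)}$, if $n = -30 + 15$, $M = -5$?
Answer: $- \frac{3525}{49} \approx -71.939$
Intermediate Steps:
$n = -15$
$n \left(\frac{39}{-49} + \frac{8}{-49}\right) T{\left(M \right)} = - 15 \left(\frac{39}{-49} + \frac{8}{-49}\right) \left(-5\right) = - 15 \left(39 \left(- \frac{1}{49}\right) + 8 \left(- \frac{1}{49}\right)\right) \left(-5\right) = - 15 \left(- \frac{39}{49} - \frac{8}{49}\right) \left(-5\right) = \left(-15\right) \left(- \frac{47}{49}\right) \left(-5\right) = \frac{705}{49} \left(-5\right) = - \frac{3525}{49}$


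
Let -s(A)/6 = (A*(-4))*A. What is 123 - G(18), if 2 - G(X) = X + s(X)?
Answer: 7915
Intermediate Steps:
s(A) = 24*A² (s(A) = -6*A*(-4)*A = -6*(-4*A)*A = -(-24)*A² = 24*A²)
G(X) = 2 - X - 24*X² (G(X) = 2 - (X + 24*X²) = 2 + (-X - 24*X²) = 2 - X - 24*X²)
123 - G(18) = 123 - (2 - 1*18 - 24*18²) = 123 - (2 - 18 - 24*324) = 123 - (2 - 18 - 7776) = 123 - 1*(-7792) = 123 + 7792 = 7915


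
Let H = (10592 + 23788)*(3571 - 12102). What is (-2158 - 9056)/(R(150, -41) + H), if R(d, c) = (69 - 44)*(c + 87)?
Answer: 5607/146647315 ≈ 3.8235e-5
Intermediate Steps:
H = -293295780 (H = 34380*(-8531) = -293295780)
R(d, c) = 2175 + 25*c (R(d, c) = 25*(87 + c) = 2175 + 25*c)
(-2158 - 9056)/(R(150, -41) + H) = (-2158 - 9056)/((2175 + 25*(-41)) - 293295780) = -11214/((2175 - 1025) - 293295780) = -11214/(1150 - 293295780) = -11214/(-293294630) = -11214*(-1/293294630) = 5607/146647315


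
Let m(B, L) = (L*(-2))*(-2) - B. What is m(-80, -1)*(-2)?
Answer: -152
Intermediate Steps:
m(B, L) = -B + 4*L (m(B, L) = -2*L*(-2) - B = 4*L - B = -B + 4*L)
m(-80, -1)*(-2) = (-1*(-80) + 4*(-1))*(-2) = (80 - 4)*(-2) = 76*(-2) = -152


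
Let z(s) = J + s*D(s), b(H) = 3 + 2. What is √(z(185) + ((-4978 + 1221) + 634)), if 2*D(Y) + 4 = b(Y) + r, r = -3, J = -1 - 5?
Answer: I*√3314 ≈ 57.567*I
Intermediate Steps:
J = -6
b(H) = 5
D(Y) = -1 (D(Y) = -2 + (5 - 3)/2 = -2 + (½)*2 = -2 + 1 = -1)
z(s) = -6 - s (z(s) = -6 + s*(-1) = -6 - s)
√(z(185) + ((-4978 + 1221) + 634)) = √((-6 - 1*185) + ((-4978 + 1221) + 634)) = √((-6 - 185) + (-3757 + 634)) = √(-191 - 3123) = √(-3314) = I*√3314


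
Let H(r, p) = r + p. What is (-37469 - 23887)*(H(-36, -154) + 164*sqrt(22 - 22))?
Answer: 11657640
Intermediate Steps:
H(r, p) = p + r
(-37469 - 23887)*(H(-36, -154) + 164*sqrt(22 - 22)) = (-37469 - 23887)*((-154 - 36) + 164*sqrt(22 - 22)) = -61356*(-190 + 164*sqrt(0)) = -61356*(-190 + 164*0) = -61356*(-190 + 0) = -61356*(-190) = 11657640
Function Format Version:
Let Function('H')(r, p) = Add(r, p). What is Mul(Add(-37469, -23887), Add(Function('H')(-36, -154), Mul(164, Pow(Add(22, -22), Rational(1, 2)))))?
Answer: 11657640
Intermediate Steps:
Function('H')(r, p) = Add(p, r)
Mul(Add(-37469, -23887), Add(Function('H')(-36, -154), Mul(164, Pow(Add(22, -22), Rational(1, 2))))) = Mul(Add(-37469, -23887), Add(Add(-154, -36), Mul(164, Pow(Add(22, -22), Rational(1, 2))))) = Mul(-61356, Add(-190, Mul(164, Pow(0, Rational(1, 2))))) = Mul(-61356, Add(-190, Mul(164, 0))) = Mul(-61356, Add(-190, 0)) = Mul(-61356, -190) = 11657640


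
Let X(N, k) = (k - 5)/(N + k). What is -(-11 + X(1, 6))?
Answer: 76/7 ≈ 10.857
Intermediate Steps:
X(N, k) = (-5 + k)/(N + k)
-(-11 + X(1, 6)) = -(-11 + (-5 + 6)/(1 + 6)) = -(-11 + 1/7) = -(-11 + (⅐)*1) = -(-11 + ⅐) = -1*(-76/7) = 76/7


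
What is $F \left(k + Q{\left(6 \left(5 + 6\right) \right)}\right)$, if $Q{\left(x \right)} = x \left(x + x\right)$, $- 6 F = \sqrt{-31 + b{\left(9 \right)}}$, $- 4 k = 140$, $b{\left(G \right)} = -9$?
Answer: $- \frac{8677 i \sqrt{10}}{3} \approx - 9146.4 i$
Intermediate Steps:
$k = -35$ ($k = \left(- \frac{1}{4}\right) 140 = -35$)
$F = - \frac{i \sqrt{10}}{3}$ ($F = - \frac{\sqrt{-31 - 9}}{6} = - \frac{\sqrt{-40}}{6} = - \frac{2 i \sqrt{10}}{6} = - \frac{i \sqrt{10}}{3} \approx - 1.0541 i$)
$Q{\left(x \right)} = 2 x^{2}$ ($Q{\left(x \right)} = x 2 x = 2 x^{2}$)
$F \left(k + Q{\left(6 \left(5 + 6\right) \right)}\right) = - \frac{i \sqrt{10}}{3} \left(-35 + 2 \left(6 \left(5 + 6\right)\right)^{2}\right) = - \frac{i \sqrt{10}}{3} \left(-35 + 2 \left(6 \cdot 11\right)^{2}\right) = - \frac{i \sqrt{10}}{3} \left(-35 + 2 \cdot 66^{2}\right) = - \frac{i \sqrt{10}}{3} \left(-35 + 2 \cdot 4356\right) = - \frac{i \sqrt{10}}{3} \left(-35 + 8712\right) = - \frac{i \sqrt{10}}{3} \cdot 8677 = - \frac{8677 i \sqrt{10}}{3}$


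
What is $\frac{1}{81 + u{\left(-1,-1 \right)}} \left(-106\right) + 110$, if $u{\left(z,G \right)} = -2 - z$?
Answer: $\frac{4347}{40} \approx 108.68$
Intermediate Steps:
$\frac{1}{81 + u{\left(-1,-1 \right)}} \left(-106\right) + 110 = \frac{1}{81 - 1} \left(-106\right) + 110 = \frac{1}{80} \left(-106\right) + 110 = - \frac{53}{40} + 110 = \frac{4347}{40}$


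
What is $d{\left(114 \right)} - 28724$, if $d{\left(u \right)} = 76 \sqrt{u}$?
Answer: $-28724 + 76 \sqrt{114} \approx -27913.0$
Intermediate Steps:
$d{\left(114 \right)} - 28724 = 76 \sqrt{114} - 28724 = -28724 + 76 \sqrt{114}$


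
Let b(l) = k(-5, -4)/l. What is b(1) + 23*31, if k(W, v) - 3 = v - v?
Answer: 716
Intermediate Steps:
k(W, v) = 3 (k(W, v) = 3 + (v - v) = 3 + 0 = 3)
b(l) = 3/l
b(1) + 23*31 = 3/1 + 23*31 = 3*1 + 713 = 3 + 713 = 716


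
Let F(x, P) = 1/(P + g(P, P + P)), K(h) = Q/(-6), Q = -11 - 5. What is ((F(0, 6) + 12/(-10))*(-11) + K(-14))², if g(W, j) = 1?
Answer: 2253001/11025 ≈ 204.35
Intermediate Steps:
Q = -16
K(h) = 8/3 (K(h) = -16/(-6) = -16*(-⅙) = 8/3)
F(x, P) = 1/(1 + P) (F(x, P) = 1/(P + 1) = 1/(1 + P))
((F(0, 6) + 12/(-10))*(-11) + K(-14))² = ((1/(1 + 6) + 12/(-10))*(-11) + 8/3)² = ((1/7 + 12*(-⅒))*(-11) + 8/3)² = ((⅐ - 6/5)*(-11) + 8/3)² = (-37/35*(-11) + 8/3)² = (407/35 + 8/3)² = (1501/105)² = 2253001/11025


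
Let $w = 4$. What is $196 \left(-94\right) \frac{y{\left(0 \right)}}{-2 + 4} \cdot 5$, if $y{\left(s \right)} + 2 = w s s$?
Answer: $92120$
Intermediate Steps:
$y{\left(s \right)} = -2 + 4 s^{2}$ ($y{\left(s \right)} = -2 + 4 s s = -2 + 4 s^{2}$)
$196 \left(-94\right) \frac{y{\left(0 \right)}}{-2 + 4} \cdot 5 = 196 \left(-94\right) \frac{-2 + 4 \cdot 0^{2}}{-2 + 4} \cdot 5 = - 18424 \frac{-2 + 4 \cdot 0}{2} \cdot 5 = - 18424 \frac{-2 + 0}{2} \cdot 5 = - 18424 \cdot \frac{1}{2} \left(-2\right) 5 = - 18424 \left(\left(-1\right) 5\right) = \left(-18424\right) \left(-5\right) = 92120$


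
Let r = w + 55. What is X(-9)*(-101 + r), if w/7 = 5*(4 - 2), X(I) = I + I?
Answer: -432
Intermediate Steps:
X(I) = 2*I
w = 70 (w = 7*(5*(4 - 2)) = 7*(5*2) = 7*10 = 70)
r = 125 (r = 70 + 55 = 125)
X(-9)*(-101 + r) = (2*(-9))*(-101 + 125) = -18*24 = -432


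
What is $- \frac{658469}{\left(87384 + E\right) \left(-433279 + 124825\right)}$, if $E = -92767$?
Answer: $- \frac{94067}{237201126} \approx -0.00039657$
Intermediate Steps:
$- \frac{658469}{\left(87384 + E\right) \left(-433279 + 124825\right)} = - \frac{658469}{\left(87384 - 92767\right) \left(-433279 + 124825\right)} = - \frac{658469}{\left(-5383\right) \left(-308454\right)} = - \frac{658469}{1660407882} = \left(-658469\right) \frac{1}{1660407882} = - \frac{94067}{237201126}$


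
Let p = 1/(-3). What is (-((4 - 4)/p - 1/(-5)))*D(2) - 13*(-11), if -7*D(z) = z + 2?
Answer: 5009/35 ≈ 143.11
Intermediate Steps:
p = -1/3 (p = 1*(-1/3) = -1/3 ≈ -0.33333)
D(z) = -2/7 - z/7 (D(z) = -(z + 2)/7 = -(2 + z)/7 = -2/7 - z/7)
(-((4 - 4)/p - 1/(-5)))*D(2) - 13*(-11) = (-((4 - 4)/(-1/3) - 1/(-5)))*(-2/7 - 1/7*2) - 13*(-11) = (-(0*(-3) - 1*(-1/5)))*(-2/7 - 2/7) + 143 = -(0 + 1/5)*(-4/7) + 143 = -1*1/5*(-4/7) + 143 = -1/5*(-4/7) + 143 = 4/35 + 143 = 5009/35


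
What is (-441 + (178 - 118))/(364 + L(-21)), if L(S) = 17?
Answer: -1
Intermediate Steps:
(-441 + (178 - 118))/(364 + L(-21)) = (-441 + (178 - 118))/(364 + 17) = (-441 + 60)/381 = -381*1/381 = -1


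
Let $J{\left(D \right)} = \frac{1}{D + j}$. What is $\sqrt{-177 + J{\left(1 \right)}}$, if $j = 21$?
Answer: $\frac{i \sqrt{85646}}{22} \approx 13.302 i$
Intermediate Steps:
$J{\left(D \right)} = \frac{1}{21 + D}$ ($J{\left(D \right)} = \frac{1}{D + 21} = \frac{1}{21 + D}$)
$\sqrt{-177 + J{\left(1 \right)}} = \sqrt{-177 + \frac{1}{21 + 1}} = \sqrt{-177 + \frac{1}{22}} = \sqrt{- \frac{3893}{22}} = \frac{i \sqrt{85646}}{22}$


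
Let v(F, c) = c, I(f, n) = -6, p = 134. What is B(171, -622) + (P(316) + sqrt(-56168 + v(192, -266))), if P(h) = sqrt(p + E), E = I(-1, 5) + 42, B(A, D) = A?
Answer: 171 + sqrt(170) + I*sqrt(56434) ≈ 184.04 + 237.56*I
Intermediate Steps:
E = 36 (E = -6 + 42 = 36)
P(h) = sqrt(170) (P(h) = sqrt(134 + 36) = sqrt(170))
B(171, -622) + (P(316) + sqrt(-56168 + v(192, -266))) = 171 + (sqrt(170) + sqrt(-56168 - 266)) = 171 + (sqrt(170) + sqrt(-56434)) = 171 + (sqrt(170) + I*sqrt(56434)) = 171 + sqrt(170) + I*sqrt(56434)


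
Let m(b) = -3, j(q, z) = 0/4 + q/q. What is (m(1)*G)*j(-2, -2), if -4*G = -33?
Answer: -99/4 ≈ -24.750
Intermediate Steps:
j(q, z) = 1 (j(q, z) = 0*(¼) + 1 = 0 + 1 = 1)
G = 33/4 (G = -¼*(-33) = 33/4 ≈ 8.2500)
(m(1)*G)*j(-2, -2) = -3*33/4*1 = -99/4*1 = -99/4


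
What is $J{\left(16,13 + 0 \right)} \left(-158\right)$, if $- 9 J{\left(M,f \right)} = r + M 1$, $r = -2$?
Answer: $\frac{2212}{9} \approx 245.78$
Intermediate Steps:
$J{\left(M,f \right)} = \frac{2}{9} - \frac{M}{9}$ ($J{\left(M,f \right)} = - \frac{-2 + M 1}{9} = - \frac{-2 + M}{9} = \frac{2}{9} - \frac{M}{9}$)
$J{\left(16,13 + 0 \right)} \left(-158\right) = \left(\frac{2}{9} - \frac{16}{9}\right) \left(-158\right) = \left(- \frac{14}{9}\right) \left(-158\right) = \frac{2212}{9}$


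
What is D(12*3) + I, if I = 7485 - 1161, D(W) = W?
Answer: 6360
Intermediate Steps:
I = 6324
D(12*3) + I = 12*3 + 6324 = 36 + 6324 = 6360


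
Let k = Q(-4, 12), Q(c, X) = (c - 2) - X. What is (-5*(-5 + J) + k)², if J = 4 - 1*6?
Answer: 289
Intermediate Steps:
Q(c, X) = -2 + c - X (Q(c, X) = (-2 + c) - X = -2 + c - X)
J = -2 (J = 4 - 6 = -2)
k = -18 (k = -2 - 4 - 1*12 = -2 - 4 - 12 = -18)
(-5*(-5 + J) + k)² = (-5*(-5 - 2) - 18)² = (-5*(-7) - 18)² = (35 - 18)² = 17² = 289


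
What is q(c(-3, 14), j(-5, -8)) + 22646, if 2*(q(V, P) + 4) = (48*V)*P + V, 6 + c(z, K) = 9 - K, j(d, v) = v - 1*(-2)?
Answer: 48441/2 ≈ 24221.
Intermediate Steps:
j(d, v) = 2 + v (j(d, v) = v + 2 = 2 + v)
c(z, K) = 3 - K (c(z, K) = -6 + (9 - K) = 3 - K)
q(V, P) = -4 + V/2 + 24*P*V (q(V, P) = -4 + ((48*V)*P + V)/2 = -4 + (48*P*V + V)/2 = -4 + (V + 48*P*V)/2 = -4 + (V/2 + 24*P*V) = -4 + V/2 + 24*P*V)
q(c(-3, 14), j(-5, -8)) + 22646 = (-4 + (3 - 1*14)/2 + 24*(2 - 8)*(3 - 1*14)) + 22646 = (-4 + (3 - 14)/2 + 24*(-6)*(3 - 14)) + 22646 = (-4 + (½)*(-11) + 24*(-6)*(-11)) + 22646 = (-4 - 11/2 + 1584) + 22646 = 3149/2 + 22646 = 48441/2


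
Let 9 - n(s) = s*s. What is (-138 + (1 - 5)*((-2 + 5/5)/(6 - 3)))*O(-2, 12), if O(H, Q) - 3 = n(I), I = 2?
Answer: -3280/3 ≈ -1093.3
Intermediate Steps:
n(s) = 9 - s**2 (n(s) = 9 - s*s = 9 - s**2)
O(H, Q) = 8 (O(H, Q) = 3 + (9 - 1*2**2) = 3 + (9 - 1*4) = 3 + (9 - 4) = 3 + 5 = 8)
(-138 + (1 - 5)*((-2 + 5/5)/(6 - 3)))*O(-2, 12) = (-138 + (1 - 5)*((-2 + 5/5)/(6 - 3)))*8 = (-138 - 4*(-2 + 5*(1/5))/3)*8 = (-138 - 4*(-2 + 1)/3)*8 = (-138 - (-4)/3)*8 = (-138 - 4*(-1/3))*8 = (-138 + 4/3)*8 = -410/3*8 = -3280/3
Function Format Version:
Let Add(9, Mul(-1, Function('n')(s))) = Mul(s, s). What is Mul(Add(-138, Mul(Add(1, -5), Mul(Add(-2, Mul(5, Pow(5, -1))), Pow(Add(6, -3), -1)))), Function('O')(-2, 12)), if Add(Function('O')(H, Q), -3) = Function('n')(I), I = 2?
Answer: Rational(-3280, 3) ≈ -1093.3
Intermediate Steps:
Function('n')(s) = Add(9, Mul(-1, Pow(s, 2))) (Function('n')(s) = Add(9, Mul(-1, Mul(s, s))) = Add(9, Mul(-1, Pow(s, 2))))
Function('O')(H, Q) = 8 (Function('O')(H, Q) = Add(3, Add(9, Mul(-1, Pow(2, 2)))) = Add(3, Add(9, Mul(-1, 4))) = Add(3, Add(9, -4)) = Add(3, 5) = 8)
Mul(Add(-138, Mul(Add(1, -5), Mul(Add(-2, Mul(5, Pow(5, -1))), Pow(Add(6, -3), -1)))), Function('O')(-2, 12)) = Mul(Add(-138, Mul(Add(1, -5), Mul(Add(-2, Mul(5, Pow(5, -1))), Pow(Add(6, -3), -1)))), 8) = Mul(Add(-138, Mul(-4, Mul(Add(-2, Mul(5, Rational(1, 5))), Pow(3, -1)))), 8) = Mul(Add(-138, Mul(-4, Mul(Add(-2, 1), Rational(1, 3)))), 8) = Mul(Add(-138, Mul(-4, Mul(-1, Rational(1, 3)))), 8) = Mul(Add(-138, Mul(-4, Rational(-1, 3))), 8) = Mul(Add(-138, Rational(4, 3)), 8) = Mul(Rational(-410, 3), 8) = Rational(-3280, 3)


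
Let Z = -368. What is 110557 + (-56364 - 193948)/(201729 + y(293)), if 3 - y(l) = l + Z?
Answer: 22310926187/201807 ≈ 1.1056e+5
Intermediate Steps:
y(l) = 371 - l (y(l) = 3 - (l - 368) = 3 - (-368 + l) = 3 + (368 - l) = 371 - l)
110557 + (-56364 - 193948)/(201729 + y(293)) = 110557 + (-56364 - 193948)/(201729 + (371 - 1*293)) = 110557 - 250312/(201729 + (371 - 293)) = 110557 - 250312/(201729 + 78) = 110557 - 250312/201807 = 22310926187/201807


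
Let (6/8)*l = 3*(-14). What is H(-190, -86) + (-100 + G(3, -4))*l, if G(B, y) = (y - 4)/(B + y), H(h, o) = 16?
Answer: 5168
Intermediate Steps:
G(B, y) = (-4 + y)/(B + y)
l = -56 (l = 4*(3*(-14))/3 = (4/3)*(-42) = -56)
H(-190, -86) + (-100 + G(3, -4))*l = 16 + (-100 + (-4 - 4)/(3 - 4))*(-56) = 16 + (-100 - 8/(-1))*(-56) = 16 + (-100 - 1*(-8))*(-56) = 16 + (-100 + 8)*(-56) = 16 - 92*(-56) = 16 + 5152 = 5168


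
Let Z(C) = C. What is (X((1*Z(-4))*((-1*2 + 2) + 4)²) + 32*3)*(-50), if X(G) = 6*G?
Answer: 14400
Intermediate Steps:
(X((1*Z(-4))*((-1*2 + 2) + 4)²) + 32*3)*(-50) = (6*((1*(-4))*((-1*2 + 2) + 4)²) + 32*3)*(-50) = (6*(-4*((-2 + 2) + 4)²) + 96)*(-50) = (6*(-4*(0 + 4)²) + 96)*(-50) = (6*(-4*4²) + 96)*(-50) = (6*(-4*16) + 96)*(-50) = (6*(-64) + 96)*(-50) = (-384 + 96)*(-50) = -288*(-50) = 14400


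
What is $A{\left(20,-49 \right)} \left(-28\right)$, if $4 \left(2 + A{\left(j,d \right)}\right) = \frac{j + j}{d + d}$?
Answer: $\frac{412}{7} \approx 58.857$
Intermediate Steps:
$A{\left(j,d \right)} = -2 + \frac{j}{4 d}$ ($A{\left(j,d \right)} = -2 + \frac{\left(j + j\right) \frac{1}{d + d}}{4} = -2 + \frac{2 j \frac{1}{2 d}}{4} = -2 + \frac{j \frac{1}{d}}{4} = -2 + \frac{j}{4 d}$)
$A{\left(20,-49 \right)} \left(-28\right) = \left(-2 + \frac{1}{4} \cdot 20 \frac{1}{-49}\right) \left(-28\right) = \left(-2 + \frac{1}{4} \cdot 20 \left(- \frac{1}{49}\right)\right) \left(-28\right) = \left(-2 - \frac{5}{49}\right) \left(-28\right) = \left(- \frac{103}{49}\right) \left(-28\right) = \frac{412}{7}$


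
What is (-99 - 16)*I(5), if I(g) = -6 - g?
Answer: 1265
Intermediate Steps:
(-99 - 16)*I(5) = (-99 - 16)*(-6 - 1*5) = -115*(-6 - 5) = -115*(-11) = 1265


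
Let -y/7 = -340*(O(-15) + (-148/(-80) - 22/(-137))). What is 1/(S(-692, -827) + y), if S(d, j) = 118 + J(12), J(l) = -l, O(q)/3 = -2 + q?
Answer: -137/15958967 ≈ -8.5845e-6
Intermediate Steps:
O(q) = -6 + 3*q (O(q) = 3*(-2 + q) = -6 + 3*q)
S(d, j) = 106 (S(d, j) = 118 - 1*12 = 118 - 12 = 106)
y = -15973489/137 (y = -(-2380)*((-6 + 3*(-15)) + (-148/(-80) - 22/(-137))) = -(-2380)*((-6 - 45) + (-148*(-1/80) - 22*(-1/137))) = -(-2380)*(-51 + (37/20 + 22/137)) = -(-2380)*(-51 + 5509/2740) = -(-2380)*(-134231)/2740 = -7*2281927/137 = -15973489/137 ≈ -1.1659e+5)
1/(S(-692, -827) + y) = 1/(106 - 15973489/137) = 1/(-15958967/137) = -137/15958967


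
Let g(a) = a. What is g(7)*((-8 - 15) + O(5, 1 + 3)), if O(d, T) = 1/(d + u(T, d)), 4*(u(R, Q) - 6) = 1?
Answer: -7217/45 ≈ -160.38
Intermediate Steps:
u(R, Q) = 25/4 (u(R, Q) = 6 + (¼)*1 = 6 + ¼ = 25/4)
O(d, T) = 1/(25/4 + d) (O(d, T) = 1/(d + 25/4) = 1/(25/4 + d))
g(7)*((-8 - 15) + O(5, 1 + 3)) = 7*((-8 - 15) + 4/(25 + 4*5)) = 7*(-23 + 4/(25 + 20)) = 7*(-23 + 4/45) = 7*(-1031/45) = -7217/45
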